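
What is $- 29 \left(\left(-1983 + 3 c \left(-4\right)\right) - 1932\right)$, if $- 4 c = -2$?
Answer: $113709$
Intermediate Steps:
$c = \frac{1}{2}$ ($c = \left(- \frac{1}{4}\right) \left(-2\right) = \frac{1}{2} \approx 0.5$)
$- 29 \left(\left(-1983 + 3 c \left(-4\right)\right) - 1932\right) = - 29 \left(\left(-1983 + 3 \cdot \frac{1}{2} \left(-4\right)\right) - 1932\right) = - 29 \left(\left(-1983 + \frac{3}{2} \left(-4\right)\right) - 1932\right) = - 29 \left(\left(-1983 - 6\right) - 1932\right) = - 29 \left(-1989 - 1932\right) = \left(-29\right) \left(-3921\right) = 113709$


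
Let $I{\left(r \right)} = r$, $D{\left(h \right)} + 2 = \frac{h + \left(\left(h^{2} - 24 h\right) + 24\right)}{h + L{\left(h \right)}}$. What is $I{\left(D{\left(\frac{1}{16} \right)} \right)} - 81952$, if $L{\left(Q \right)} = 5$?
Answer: $- \frac{106206607}{1296} \approx -81950.0$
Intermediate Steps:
$D{\left(h \right)} = -2 + \frac{24 + h^{2} - 23 h}{5 + h}$ ($D{\left(h \right)} = -2 + \frac{h + \left(\left(h^{2} - 24 h\right) + 24\right)}{h + 5} = -2 + \frac{h + \left(24 + h^{2} - 24 h\right)}{5 + h} = -2 + \frac{24 + h^{2} - 23 h}{5 + h}$)
$I{\left(D{\left(\frac{1}{16} \right)} \right)} - 81952 = \frac{14 + \left(\frac{1}{16}\right)^{2} - \frac{25}{16}}{5 + \frac{1}{16}} - 81952 = \frac{14 + \frac{1}{256} - \frac{25}{16}}{\frac{81}{16}} - 81952 = \frac{16}{81} \cdot \frac{3185}{256} - 81952 = \frac{3185}{1296} - 81952 = - \frac{106206607}{1296}$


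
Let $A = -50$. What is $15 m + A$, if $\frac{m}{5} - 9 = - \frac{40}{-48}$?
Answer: $\frac{1375}{2} \approx 687.5$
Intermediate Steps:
$m = \frac{295}{6}$ ($m = 45 + 5 \left(- \frac{40}{-48}\right) = 45 + 5 \left(\left(-40\right) \left(- \frac{1}{48}\right)\right) = 45 + 5 \cdot \frac{5}{6} = 45 + \frac{25}{6} = \frac{295}{6} \approx 49.167$)
$15 m + A = 15 \cdot \frac{295}{6} - 50 = \frac{1475}{2} - 50 = \frac{1375}{2}$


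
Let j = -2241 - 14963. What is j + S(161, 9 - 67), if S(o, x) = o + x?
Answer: -17101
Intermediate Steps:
j = -17204
j + S(161, 9 - 67) = -17204 + (161 + (9 - 67)) = -17204 + (161 - 58) = -17204 + 103 = -17101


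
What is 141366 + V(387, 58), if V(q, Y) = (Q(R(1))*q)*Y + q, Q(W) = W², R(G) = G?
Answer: 164199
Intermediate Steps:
V(q, Y) = q + Y*q (V(q, Y) = (1²*q)*Y + q = (1*q)*Y + q = q*Y + q = Y*q + q = q + Y*q)
141366 + V(387, 58) = 141366 + 387*(1 + 58) = 141366 + 387*59 = 141366 + 22833 = 164199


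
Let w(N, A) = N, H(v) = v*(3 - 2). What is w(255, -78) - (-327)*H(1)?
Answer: 582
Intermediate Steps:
H(v) = v (H(v) = v*1 = v)
w(255, -78) - (-327)*H(1) = 255 - (-327) = 255 - 1*(-327) = 255 + 327 = 582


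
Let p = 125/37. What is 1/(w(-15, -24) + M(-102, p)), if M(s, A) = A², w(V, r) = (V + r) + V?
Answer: -1369/58301 ≈ -0.023482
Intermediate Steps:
p = 125/37 (p = 125*(1/37) = 125/37 ≈ 3.3784)
w(V, r) = r + 2*V
1/(w(-15, -24) + M(-102, p)) = 1/((-24 + 2*(-15)) + (125/37)²) = 1/((-24 - 30) + 15625/1369) = 1/(-54 + 15625/1369) = 1/(-58301/1369) = -1369/58301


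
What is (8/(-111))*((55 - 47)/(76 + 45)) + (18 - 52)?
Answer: -456718/13431 ≈ -34.005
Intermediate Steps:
(8/(-111))*((55 - 47)/(76 + 45)) + (18 - 52) = (8*(-1/111))*(8/121) - 34 = -64/(111*121) - 34 = -8/111*8/121 - 34 = -64/13431 - 34 = -456718/13431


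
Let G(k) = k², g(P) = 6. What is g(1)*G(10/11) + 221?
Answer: 27341/121 ≈ 225.96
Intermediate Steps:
g(1)*G(10/11) + 221 = 6*(10/11)² + 221 = 6*(100/121) + 221 = 600/121 + 221 = 27341/121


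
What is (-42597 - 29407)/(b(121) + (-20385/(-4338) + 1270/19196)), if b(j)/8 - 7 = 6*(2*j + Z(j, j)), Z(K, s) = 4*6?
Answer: -83276874236/14837224001 ≈ -5.6127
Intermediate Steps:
Z(K, s) = 24
b(j) = 1208 + 96*j (b(j) = 56 + 8*(6*(2*j + 24)) = 56 + 8*(6*(24 + 2*j)) = 56 + 8*(144 + 12*j) = 56 + (1152 + 96*j) = 1208 + 96*j)
(-42597 - 29407)/(b(121) + (-20385/(-4338) + 1270/19196)) = (-42597 - 29407)/((1208 + 96*121) + (-20385/(-4338) + 1270/19196)) = -72004/((1208 + 11616) + (-20385*(-1/4338) + 1270*(1/19196))) = -72004/(12824 + (2265/482 + 635/9598)) = -72004/(12824 + 5511385/1156559) = -72004/14837224001/1156559 = -72004*1156559/14837224001 = -83276874236/14837224001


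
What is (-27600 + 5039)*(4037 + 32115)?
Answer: -815625272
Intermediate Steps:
(-27600 + 5039)*(4037 + 32115) = -22561*36152 = -815625272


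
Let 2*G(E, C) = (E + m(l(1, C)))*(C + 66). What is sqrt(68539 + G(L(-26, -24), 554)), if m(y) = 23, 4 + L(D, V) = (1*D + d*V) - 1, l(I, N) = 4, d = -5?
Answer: 13*sqrt(611) ≈ 321.34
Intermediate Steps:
L(D, V) = -5 + D - 5*V (L(D, V) = -4 + ((1*D - 5*V) - 1) = -4 + ((D - 5*V) - 1) = -4 + (-1 + D - 5*V) = -5 + D - 5*V)
G(E, C) = (23 + E)*(66 + C)/2 (G(E, C) = ((E + 23)*(C + 66))/2 = ((23 + E)*(66 + C))/2 = (23 + E)*(66 + C)/2)
sqrt(68539 + G(L(-26, -24), 554)) = sqrt(68539 + (759 + 33*(-5 - 26 - 5*(-24)) + (23/2)*554 + (1/2)*554*(-5 - 26 - 5*(-24)))) = sqrt(68539 + (759 + 33*(-5 - 26 + 120) + 6371 + (1/2)*554*(-5 - 26 + 120))) = sqrt(68539 + (759 + 33*89 + 6371 + (1/2)*554*89)) = sqrt(68539 + (759 + 2937 + 6371 + 24653)) = sqrt(68539 + 34720) = sqrt(103259) = 13*sqrt(611)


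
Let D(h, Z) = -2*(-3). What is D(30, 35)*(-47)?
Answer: -282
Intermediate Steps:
D(h, Z) = 6
D(30, 35)*(-47) = 6*(-47) = -282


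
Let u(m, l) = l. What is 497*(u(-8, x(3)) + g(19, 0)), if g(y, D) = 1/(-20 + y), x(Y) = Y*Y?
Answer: 3976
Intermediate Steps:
x(Y) = Y²
497*(u(-8, x(3)) + g(19, 0)) = 497*(3² + 1/(-20 + 19)) = 497*(9 + 1/(-1)) = 497*(9 - 1) = 497*8 = 3976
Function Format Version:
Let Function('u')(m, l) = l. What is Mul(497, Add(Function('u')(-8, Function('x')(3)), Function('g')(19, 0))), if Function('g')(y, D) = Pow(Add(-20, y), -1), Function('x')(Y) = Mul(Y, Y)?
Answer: 3976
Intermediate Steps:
Function('x')(Y) = Pow(Y, 2)
Mul(497, Add(Function('u')(-8, Function('x')(3)), Function('g')(19, 0))) = Mul(497, Add(Pow(3, 2), Pow(Add(-20, 19), -1))) = Mul(497, Add(9, Pow(-1, -1))) = Mul(497, Add(9, -1)) = Mul(497, 8) = 3976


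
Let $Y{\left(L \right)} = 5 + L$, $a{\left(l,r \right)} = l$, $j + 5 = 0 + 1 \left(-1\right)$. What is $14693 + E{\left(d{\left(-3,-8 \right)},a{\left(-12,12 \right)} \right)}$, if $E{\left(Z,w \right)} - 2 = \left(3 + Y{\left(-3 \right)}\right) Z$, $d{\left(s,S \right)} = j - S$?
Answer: $14705$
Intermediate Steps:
$j = -6$ ($j = -5 + \left(0 + 1 \left(-1\right)\right) = -5 + \left(0 - 1\right) = -5 - 1 = -6$)
$d{\left(s,S \right)} = -6 - S$
$E{\left(Z,w \right)} = 2 + 5 Z$ ($E{\left(Z,w \right)} = 2 + \left(3 + \left(5 - 3\right)\right) Z = 2 + \left(3 + 2\right) Z = 2 + 5 Z$)
$14693 + E{\left(d{\left(-3,-8 \right)},a{\left(-12,12 \right)} \right)} = 14693 + \left(2 + 5 \left(-6 - -8\right)\right) = 14693 + \left(2 + 5 \left(-6 + 8\right)\right) = 14693 + \left(2 + 5 \cdot 2\right) = 14693 + \left(2 + 10\right) = 14693 + 12 = 14705$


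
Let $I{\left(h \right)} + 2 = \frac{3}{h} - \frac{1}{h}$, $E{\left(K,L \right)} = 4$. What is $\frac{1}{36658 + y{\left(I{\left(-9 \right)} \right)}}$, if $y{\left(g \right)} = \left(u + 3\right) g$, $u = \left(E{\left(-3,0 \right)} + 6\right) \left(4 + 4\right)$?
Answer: $\frac{9}{328262} \approx 2.7417 \cdot 10^{-5}$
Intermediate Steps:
$u = 80$ ($u = \left(4 + 6\right) \left(4 + 4\right) = 10 \cdot 8 = 80$)
$I{\left(h \right)} = -2 + \frac{2}{h}$ ($I{\left(h \right)} = -2 + \left(\frac{3}{h} - \frac{1}{h}\right) = -2 + \frac{2}{h}$)
$y{\left(g \right)} = 83 g$ ($y{\left(g \right)} = \left(80 + 3\right) g = 83 g$)
$\frac{1}{36658 + y{\left(I{\left(-9 \right)} \right)}} = \frac{1}{36658 + 83 \left(-2 + \frac{2}{-9}\right)} = \frac{1}{36658 + 83 \left(-2 + 2 \left(- \frac{1}{9}\right)\right)} = \frac{1}{36658 + 83 \left(-2 - \frac{2}{9}\right)} = \frac{1}{36658 + 83 \left(- \frac{20}{9}\right)} = \frac{1}{36658 - \frac{1660}{9}} = \frac{1}{\frac{328262}{9}} = \frac{9}{328262}$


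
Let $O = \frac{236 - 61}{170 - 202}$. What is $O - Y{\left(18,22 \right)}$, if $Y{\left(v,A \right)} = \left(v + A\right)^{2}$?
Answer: $- \frac{51375}{32} \approx -1605.5$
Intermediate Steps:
$Y{\left(v,A \right)} = \left(A + v\right)^{2}$
$O = - \frac{175}{32}$ ($O = \frac{175}{-32} = 175 \left(- \frac{1}{32}\right) = - \frac{175}{32} \approx -5.4688$)
$O - Y{\left(18,22 \right)} = - \frac{175}{32} - \left(22 + 18\right)^{2} = - \frac{175}{32} - 40^{2} = - \frac{175}{32} - 1600 = - \frac{51375}{32}$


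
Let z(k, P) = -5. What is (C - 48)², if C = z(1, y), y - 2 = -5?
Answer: 2809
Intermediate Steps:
y = -3 (y = 2 - 5 = -3)
C = -5
(C - 48)² = (-5 - 48)² = (-53)² = 2809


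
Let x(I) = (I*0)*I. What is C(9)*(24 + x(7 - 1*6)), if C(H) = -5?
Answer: -120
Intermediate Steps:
x(I) = 0 (x(I) = 0*I = 0)
C(9)*(24 + x(7 - 1*6)) = -5*(24 + 0) = -5*24 = -120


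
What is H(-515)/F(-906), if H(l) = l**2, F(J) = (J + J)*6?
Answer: -265225/10872 ≈ -24.395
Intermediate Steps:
F(J) = 12*J (F(J) = (2*J)*6 = 12*J)
H(-515)/F(-906) = (-515)**2/((12*(-906))) = 265225/(-10872) = 265225*(-1/10872) = -265225/10872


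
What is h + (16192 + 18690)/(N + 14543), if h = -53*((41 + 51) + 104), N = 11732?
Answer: -272909818/26275 ≈ -10387.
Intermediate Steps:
h = -10388 (h = -53*(92 + 104) = -53*196 = -10388)
h + (16192 + 18690)/(N + 14543) = -10388 + (16192 + 18690)/(11732 + 14543) = -10388 + 34882/26275 = -272909818/26275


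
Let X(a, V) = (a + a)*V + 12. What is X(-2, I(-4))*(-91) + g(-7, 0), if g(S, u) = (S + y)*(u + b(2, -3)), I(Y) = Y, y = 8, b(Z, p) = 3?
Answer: -2545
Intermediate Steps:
X(a, V) = 12 + 2*V*a (X(a, V) = (2*a)*V + 12 = 2*V*a + 12 = 12 + 2*V*a)
g(S, u) = (3 + u)*(8 + S) (g(S, u) = (S + 8)*(u + 3) = (8 + S)*(3 + u) = (3 + u)*(8 + S))
X(-2, I(-4))*(-91) + g(-7, 0) = (12 + 2*(-4)*(-2))*(-91) + (24 + 3*(-7) + 8*0 - 7*0) = (12 + 16)*(-91) + (24 - 21 + 0 + 0) = 28*(-91) + 3 = -2548 + 3 = -2545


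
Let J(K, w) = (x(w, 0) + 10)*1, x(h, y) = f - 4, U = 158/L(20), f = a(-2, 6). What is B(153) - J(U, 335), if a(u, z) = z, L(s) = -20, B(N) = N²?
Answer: 23397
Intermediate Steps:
f = 6
U = -79/10 (U = 158/(-20) = 158*(-1/20) = -79/10 ≈ -7.9000)
x(h, y) = 2 (x(h, y) = 6 - 4 = 2)
J(K, w) = 12 (J(K, w) = (2 + 10)*1 = 12*1 = 12)
B(153) - J(U, 335) = 153² - 1*12 = 23409 - 12 = 23397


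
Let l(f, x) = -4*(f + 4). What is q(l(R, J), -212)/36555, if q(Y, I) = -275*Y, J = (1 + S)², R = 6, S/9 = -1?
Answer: 2200/7311 ≈ 0.30092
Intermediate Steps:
S = -9 (S = 9*(-1) = -9)
J = 64 (J = (1 - 9)² = (-8)² = 64)
l(f, x) = -16 - 4*f (l(f, x) = -4*(4 + f) = -16 - 4*f)
q(l(R, J), -212)/36555 = -275*(-16 - 4*6)/36555 = -275*(-16 - 24)*(1/36555) = -275*(-40)*(1/36555) = 11000*(1/36555) = 2200/7311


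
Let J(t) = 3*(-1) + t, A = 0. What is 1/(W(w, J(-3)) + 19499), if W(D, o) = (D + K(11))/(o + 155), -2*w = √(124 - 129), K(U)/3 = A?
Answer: 1731589196/33764257732809 + 298*I*√5/33764257732809 ≈ 5.1285e-5 + 1.9735e-11*I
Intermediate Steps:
K(U) = 0 (K(U) = 3*0 = 0)
w = -I*√5/2 (w = -√(124 - 129)/2 = -I*√5/2 ≈ -1.118*I)
J(t) = -3 + t
W(D, o) = D/(155 + o) (W(D, o) = (D + 0)/(o + 155) = D/(155 + o))
1/(W(w, J(-3)) + 19499) = 1/((-I*√5/2)/(155 + (-3 - 3)) + 19499) = 1/((-I*√5/2)/(155 - 6) + 19499) = 1/(-I*√5/2/149 + 19499) = 1/(-I*√5/2*(1/149) + 19499) = 1/(-I*√5/298 + 19499) = 1/(19499 - I*√5/298)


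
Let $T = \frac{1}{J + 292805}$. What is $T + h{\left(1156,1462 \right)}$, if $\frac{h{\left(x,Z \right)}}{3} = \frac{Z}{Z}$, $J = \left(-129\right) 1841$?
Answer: $\frac{165949}{55316} \approx 3.0$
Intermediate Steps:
$J = -237489$
$h{\left(x,Z \right)} = 3$ ($h{\left(x,Z \right)} = 3 \frac{Z}{Z} = 3 \cdot 1 = 3$)
$T = \frac{1}{55316}$ ($T = \frac{1}{-237489 + 292805} = \frac{1}{55316} \approx 1.8078 \cdot 10^{-5}$)
$T + h{\left(1156,1462 \right)} = \frac{1}{55316} + 3 = \frac{165949}{55316}$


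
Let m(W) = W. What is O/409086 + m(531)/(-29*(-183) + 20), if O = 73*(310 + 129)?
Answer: 387939035/2179201122 ≈ 0.17802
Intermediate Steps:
O = 32047 (O = 73*439 = 32047)
O/409086 + m(531)/(-29*(-183) + 20) = 32047/409086 + 531/(-29*(-183) + 20) = 32047*(1/409086) + 531/(5307 + 20) = 32047/409086 + 531/5327 = 387939035/2179201122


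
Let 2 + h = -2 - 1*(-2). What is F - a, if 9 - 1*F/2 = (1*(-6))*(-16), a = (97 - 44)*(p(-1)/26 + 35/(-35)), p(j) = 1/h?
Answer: -6239/52 ≈ -119.98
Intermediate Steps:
h = -2 (h = -2 + (-2 - 1*(-2)) = -2 + (-2 + 2) = -2 + 0 = -2)
p(j) = -1/2 (p(j) = 1/(-2) = -1/2)
a = -2809/52 (a = (97 - 44)*(-1/2/26 + 35/(-35)) = 53*(-1/2*1/26 + 35*(-1/35)) = 53*(-1/52 - 1) = 53*(-53/52) = -2809/52 ≈ -54.019)
F = -174 (F = 18 - 2*1*(-6)*(-16) = 18 - (-12)*(-16) = 18 - 2*96 = 18 - 192 = -174)
F - a = -174 - 1*(-2809/52) = -174 + 2809/52 = -6239/52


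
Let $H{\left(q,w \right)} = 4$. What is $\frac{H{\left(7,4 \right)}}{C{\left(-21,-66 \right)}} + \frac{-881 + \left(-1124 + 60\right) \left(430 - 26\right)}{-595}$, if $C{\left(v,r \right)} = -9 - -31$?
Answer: $\frac{4739297}{6545} \approx 724.11$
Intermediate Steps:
$C{\left(v,r \right)} = 22$ ($C{\left(v,r \right)} = -9 + 31 = 22$)
$\frac{H{\left(7,4 \right)}}{C{\left(-21,-66 \right)}} + \frac{-881 + \left(-1124 + 60\right) \left(430 - 26\right)}{-595} = \frac{4}{22} + \frac{-881 + \left(-1124 + 60\right) \left(430 - 26\right)}{-595} = 4 \cdot \frac{1}{22} + \left(-881 - 429856\right) \left(- \frac{1}{595}\right) = \frac{2}{11} + \left(-881 - 429856\right) \left(- \frac{1}{595}\right) = \frac{2}{11} - - \frac{430737}{595} = \frac{2}{11} + \frac{430737}{595} = \frac{4739297}{6545}$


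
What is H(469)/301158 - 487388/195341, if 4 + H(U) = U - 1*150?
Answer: -16302140321/6536500542 ≈ -2.4940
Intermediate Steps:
H(U) = -154 + U (H(U) = -4 + (U - 1*150) = -4 + (U - 150) = -4 + (-150 + U) = -154 + U)
H(469)/301158 - 487388/195341 = (-154 + 469)/301158 - 487388/195341 = 315*(1/301158) - 487388*1/195341 = 35/33462 - 487388/195341 = -16302140321/6536500542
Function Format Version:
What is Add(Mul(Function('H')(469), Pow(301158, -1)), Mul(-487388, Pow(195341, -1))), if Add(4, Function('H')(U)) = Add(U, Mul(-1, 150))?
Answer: Rational(-16302140321, 6536500542) ≈ -2.4940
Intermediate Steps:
Function('H')(U) = Add(-154, U) (Function('H')(U) = Add(-4, Add(U, Mul(-1, 150))) = Add(-4, Add(U, -150)) = Add(-4, Add(-150, U)) = Add(-154, U))
Add(Mul(Function('H')(469), Pow(301158, -1)), Mul(-487388, Pow(195341, -1))) = Add(Mul(Add(-154, 469), Pow(301158, -1)), Mul(-487388, Pow(195341, -1))) = Add(Mul(315, Rational(1, 301158)), Mul(-487388, Rational(1, 195341))) = Add(Rational(35, 33462), Rational(-487388, 195341)) = Rational(-16302140321, 6536500542)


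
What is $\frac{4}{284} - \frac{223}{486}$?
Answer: $- \frac{15347}{34506} \approx -0.44476$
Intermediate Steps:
$\frac{4}{284} - \frac{223}{486} = 4 \cdot \frac{1}{284} - \frac{223}{486} = \frac{1}{71} - \frac{223}{486} = - \frac{15347}{34506}$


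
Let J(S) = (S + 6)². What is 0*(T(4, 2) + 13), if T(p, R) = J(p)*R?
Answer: 0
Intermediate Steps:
J(S) = (6 + S)²
T(p, R) = R*(6 + p)² (T(p, R) = (6 + p)²*R = R*(6 + p)²)
0*(T(4, 2) + 13) = 0*(2*(6 + 4)² + 13) = 0*(2*10² + 13) = 0*(2*100 + 13) = 0*(200 + 13) = 0*213 = 0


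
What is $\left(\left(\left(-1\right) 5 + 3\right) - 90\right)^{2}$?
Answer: $8464$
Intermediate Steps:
$\left(\left(\left(-1\right) 5 + 3\right) - 90\right)^{2} = \left(\left(-5 + 3\right) - 90\right)^{2} = \left(-2 - 90\right)^{2} = \left(-92\right)^{2} = 8464$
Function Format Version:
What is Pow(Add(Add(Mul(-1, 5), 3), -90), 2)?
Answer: 8464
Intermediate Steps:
Pow(Add(Add(Mul(-1, 5), 3), -90), 2) = Pow(Add(Add(-5, 3), -90), 2) = Pow(Add(-2, -90), 2) = Pow(-92, 2) = 8464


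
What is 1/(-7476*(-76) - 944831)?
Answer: -1/376655 ≈ -2.6549e-6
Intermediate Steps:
1/(-7476*(-76) - 944831) = 1/(568176 - 944831) = 1/(-376655) = -1/376655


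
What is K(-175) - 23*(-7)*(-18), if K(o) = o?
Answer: -3073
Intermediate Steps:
K(-175) - 23*(-7)*(-18) = -175 - 23*(-7)*(-18) = -175 + 161*(-18) = -175 - 2898 = -3073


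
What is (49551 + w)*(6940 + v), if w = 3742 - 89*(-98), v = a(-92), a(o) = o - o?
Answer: 430384100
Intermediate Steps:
a(o) = 0
v = 0
w = 12464 (w = 3742 - 1*(-8722) = 3742 + 8722 = 12464)
(49551 + w)*(6940 + v) = (49551 + 12464)*(6940 + 0) = 62015*6940 = 430384100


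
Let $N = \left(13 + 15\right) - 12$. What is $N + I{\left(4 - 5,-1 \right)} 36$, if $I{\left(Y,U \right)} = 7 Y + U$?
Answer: $-272$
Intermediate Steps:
$I{\left(Y,U \right)} = U + 7 Y$
$N = 16$ ($N = 28 - 12 = 16$)
$N + I{\left(4 - 5,-1 \right)} 36 = 16 + \left(-1 + 7 \left(4 - 5\right)\right) 36 = 16 + \left(-1 + 7 \left(-1\right)\right) 36 = 16 + \left(-1 - 7\right) 36 = 16 - 288 = -272$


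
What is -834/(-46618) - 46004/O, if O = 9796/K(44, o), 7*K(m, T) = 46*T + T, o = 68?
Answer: -3948231949/1841411 ≈ -2144.1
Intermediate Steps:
K(m, T) = 47*T/7 (K(m, T) = (46*T + T)/7 = (47*T)/7 = 47*T/7)
O = 17143/799 (O = 9796/(((47/7)*68)) = 9796/(3196/7) = 9796*(7/3196) = 17143/799 ≈ 21.456)
-834/(-46618) - 46004/O = -834/(-46618) - 46004/17143/799 = -834*(-1/46618) - 46004*799/17143 = 417/23309 - 169388/79 = -3948231949/1841411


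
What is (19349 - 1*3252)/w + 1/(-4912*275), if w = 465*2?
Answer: 2174382667/125624400 ≈ 17.309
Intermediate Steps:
w = 930
(19349 - 1*3252)/w + 1/(-4912*275) = (19349 - 1*3252)/930 + 1/(-4912*275) = (19349 - 3252)*(1/930) - 1/4912*1/275 = 16097*(1/930) - 1/1350800 = 16097/930 - 1/1350800 = 2174382667/125624400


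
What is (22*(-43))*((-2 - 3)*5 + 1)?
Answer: 22704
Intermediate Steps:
(22*(-43))*((-2 - 3)*5 + 1) = -946*(-5*5 + 1) = -946*(-25 + 1) = -946*(-24) = 22704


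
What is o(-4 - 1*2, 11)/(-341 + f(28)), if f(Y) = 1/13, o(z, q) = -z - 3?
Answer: -39/4432 ≈ -0.0087996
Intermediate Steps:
o(z, q) = -3 - z
f(Y) = 1/13
o(-4 - 1*2, 11)/(-341 + f(28)) = (-3 - (-4 - 1*2))/(-341 + 1/13) = (-3 - (-4 - 2))/(-4432/13) = -13*(-3 - 1*(-6))/4432 = -13*(-3 + 6)/4432 = -13/4432*3 = -39/4432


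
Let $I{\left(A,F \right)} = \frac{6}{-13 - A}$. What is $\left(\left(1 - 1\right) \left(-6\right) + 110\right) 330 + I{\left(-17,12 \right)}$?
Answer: $\frac{72603}{2} \approx 36302.0$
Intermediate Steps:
$\left(\left(1 - 1\right) \left(-6\right) + 110\right) 330 + I{\left(-17,12 \right)} = \left(\left(1 - 1\right) \left(-6\right) + 110\right) 330 - \frac{6}{13 - 17} = \left(0 \left(-6\right) + 110\right) 330 - \frac{6}{-4} = \left(0 + 110\right) 330 - - \frac{3}{2} = 110 \cdot 330 + \frac{3}{2} = 36300 + \frac{3}{2} = \frac{72603}{2}$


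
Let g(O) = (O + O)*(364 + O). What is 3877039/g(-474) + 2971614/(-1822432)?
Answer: 422235001933/11877700560 ≈ 35.549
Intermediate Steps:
g(O) = 2*O*(364 + O) (g(O) = (2*O)*(364 + O) = 2*O*(364 + O))
3877039/g(-474) + 2971614/(-1822432) = 3877039/((2*(-474)*(364 - 474))) + 2971614/(-1822432) = 3877039/((2*(-474)*(-110))) + 2971614*(-1/1822432) = 3877039/104280 - 1485807/911216 = 422235001933/11877700560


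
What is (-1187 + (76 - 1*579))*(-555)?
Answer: 937950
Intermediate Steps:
(-1187 + (76 - 1*579))*(-555) = (-1187 + (76 - 579))*(-555) = (-1187 - 503)*(-555) = -1690*(-555) = 937950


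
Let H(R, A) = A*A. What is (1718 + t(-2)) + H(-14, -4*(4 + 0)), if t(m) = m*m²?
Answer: 1966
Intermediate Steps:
t(m) = m³
H(R, A) = A²
(1718 + t(-2)) + H(-14, -4*(4 + 0)) = (1718 + (-2)³) + (-4*(4 + 0))² = (1718 - 8) + (-4*4)² = 1710 + (-16)² = 1710 + 256 = 1966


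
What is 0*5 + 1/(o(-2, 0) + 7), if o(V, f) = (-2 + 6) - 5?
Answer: ⅙ ≈ 0.16667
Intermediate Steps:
o(V, f) = -1 (o(V, f) = 4 - 5 = -1)
0*5 + 1/(o(-2, 0) + 7) = 0*5 + 1/(-1 + 7) = 0 + 1/6 = 0 + ⅙ = ⅙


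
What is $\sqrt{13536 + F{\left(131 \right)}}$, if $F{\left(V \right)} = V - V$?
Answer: $12 \sqrt{94} \approx 116.34$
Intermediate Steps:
$F{\left(V \right)} = 0$
$\sqrt{13536 + F{\left(131 \right)}} = \sqrt{13536 + 0} = \sqrt{13536} = 12 \sqrt{94}$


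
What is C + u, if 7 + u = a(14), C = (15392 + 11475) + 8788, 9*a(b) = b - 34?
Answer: 320812/9 ≈ 35646.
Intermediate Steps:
a(b) = -34/9 + b/9 (a(b) = (b - 34)/9 = (-34 + b)/9 = -34/9 + b/9)
C = 35655 (C = 26867 + 8788 = 35655)
u = -83/9 (u = -7 + (-34/9 + (1/9)*14) = -7 + (-34/9 + 14/9) = -7 - 20/9 = -83/9 ≈ -9.2222)
C + u = 35655 - 83/9 = 320812/9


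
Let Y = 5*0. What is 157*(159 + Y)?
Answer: 24963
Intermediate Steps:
Y = 0
157*(159 + Y) = 157*(159 + 0) = 157*159 = 24963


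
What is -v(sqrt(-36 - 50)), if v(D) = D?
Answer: -I*sqrt(86) ≈ -9.2736*I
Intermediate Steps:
-v(sqrt(-36 - 50)) = -sqrt(-36 - 50) = -sqrt(-86) = -I*sqrt(86)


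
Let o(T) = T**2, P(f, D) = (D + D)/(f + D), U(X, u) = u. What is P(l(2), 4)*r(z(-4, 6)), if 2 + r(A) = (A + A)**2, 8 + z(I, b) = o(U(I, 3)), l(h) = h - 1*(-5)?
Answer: 16/11 ≈ 1.4545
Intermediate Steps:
l(h) = 5 + h (l(h) = h + 5 = 5 + h)
P(f, D) = 2*D/(D + f) (P(f, D) = (2*D)/(D + f) = 2*D/(D + f))
z(I, b) = 1 (z(I, b) = -8 + 3**2 = -8 + 9 = 1)
r(A) = -2 + 4*A**2 (r(A) = -2 + (A + A)**2 = -2 + (2*A)**2 = -2 + 4*A**2)
P(l(2), 4)*r(z(-4, 6)) = (2*4/(4 + (5 + 2)))*(-2 + 4*1**2) = (2*4/(4 + 7))*(-2 + 4*1) = (2*4/11)*(-2 + 4) = (2*4*(1/11))*2 = (8/11)*2 = 16/11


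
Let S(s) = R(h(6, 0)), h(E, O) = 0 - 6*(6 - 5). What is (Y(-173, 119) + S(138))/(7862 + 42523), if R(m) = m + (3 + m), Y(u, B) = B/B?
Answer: -8/50385 ≈ -0.00015878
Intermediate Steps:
Y(u, B) = 1
h(E, O) = -6 (h(E, O) = 0 - 6 = -6)
R(m) = 3 + 2*m
S(s) = -9 (S(s) = 3 + 2*(-6) = 3 - 12 = -9)
(Y(-173, 119) + S(138))/(7862 + 42523) = (1 - 9)/(7862 + 42523) = -8/50385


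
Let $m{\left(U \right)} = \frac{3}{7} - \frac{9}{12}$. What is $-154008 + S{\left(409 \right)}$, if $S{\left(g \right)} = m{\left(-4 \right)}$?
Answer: $- \frac{4312233}{28} \approx -1.5401 \cdot 10^{5}$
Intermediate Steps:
$m{\left(U \right)} = - \frac{9}{28}$ ($m{\left(U \right)} = 3 \cdot \frac{1}{7} - \frac{3}{4} = \frac{3}{7} - \frac{3}{4} = - \frac{9}{28}$)
$S{\left(g \right)} = - \frac{9}{28}$
$-154008 + S{\left(409 \right)} = -154008 - \frac{9}{28} = - \frac{4312233}{28}$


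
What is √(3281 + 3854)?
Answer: √7135 ≈ 84.469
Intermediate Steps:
√(3281 + 3854) = √7135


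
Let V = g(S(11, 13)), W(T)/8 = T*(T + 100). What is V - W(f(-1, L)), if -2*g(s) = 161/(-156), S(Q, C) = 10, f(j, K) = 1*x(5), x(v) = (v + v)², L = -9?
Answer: -49919839/312 ≈ -1.6000e+5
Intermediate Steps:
x(v) = 4*v² (x(v) = (2*v)² = 4*v²)
f(j, K) = 100 (f(j, K) = 1*(4*5²) = 1*(4*25) = 1*100 = 100)
g(s) = 161/312 (g(s) = -161/(2*(-156)) = -161*(-1)/(2*156) = -½*(-161/156) = 161/312)
W(T) = 8*T*(100 + T) (W(T) = 8*(T*(T + 100)) = 8*(T*(100 + T)) = 8*T*(100 + T))
V = 161/312 ≈ 0.51603
V - W(f(-1, L)) = 161/312 - 8*100*(100 + 100) = 161/312 - 8*100*200 = 161/312 - 1*160000 = 161/312 - 160000 = -49919839/312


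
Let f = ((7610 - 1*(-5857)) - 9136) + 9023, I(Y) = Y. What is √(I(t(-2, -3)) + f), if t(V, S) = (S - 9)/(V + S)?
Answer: √333910/5 ≈ 115.57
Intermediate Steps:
t(V, S) = (-9 + S)/(S + V)
f = 13354 (f = ((7610 + 5857) - 9136) + 9023 = (13467 - 9136) + 9023 = 4331 + 9023 = 13354)
√(I(t(-2, -3)) + f) = √((-9 - 3)/(-3 - 2) + 13354) = √(-12/(-5) + 13354) = √(-⅕*(-12) + 13354) = √(12/5 + 13354) = √(66782/5) = √333910/5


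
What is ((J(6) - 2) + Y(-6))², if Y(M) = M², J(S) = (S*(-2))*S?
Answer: 1444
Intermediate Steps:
J(S) = -2*S² (J(S) = (-2*S)*S = -2*S²)
((J(6) - 2) + Y(-6))² = ((-2*6² - 2) + (-6)²)² = ((-2*36 - 2) + 36)² = ((-72 - 2) + 36)² = (-74 + 36)² = (-38)² = 1444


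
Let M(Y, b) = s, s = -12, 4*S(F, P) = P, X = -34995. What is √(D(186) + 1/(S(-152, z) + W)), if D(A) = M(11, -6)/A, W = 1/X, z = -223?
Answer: I*√4825627613821322/241920559 ≈ 0.28715*I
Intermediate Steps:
S(F, P) = P/4
W = -1/34995 (W = 1/(-34995) = -1/34995 ≈ -2.8576e-5)
M(Y, b) = -12
D(A) = -12/A
√(D(186) + 1/(S(-152, z) + W)) = √(-12/186 + 1/((¼)*(-223) - 1/34995)) = √(-12*1/186 + 1/(-223/4 - 1/34995)) = √(-2/31 + 1/(-7803889/139980)) = √(-2/31 - 139980/7803889) = √(-19947158/241920559) = I*√4825627613821322/241920559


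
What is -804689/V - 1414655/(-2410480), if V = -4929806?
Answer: 891366144765/1188319876688 ≈ 0.75011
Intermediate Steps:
-804689/V - 1414655/(-2410480) = -804689/(-4929806) - 1414655/(-2410480) = -804689*(-1/4929806) - 1414655*(-1/2410480) = 804689/4929806 + 282931/482096 = 891366144765/1188319876688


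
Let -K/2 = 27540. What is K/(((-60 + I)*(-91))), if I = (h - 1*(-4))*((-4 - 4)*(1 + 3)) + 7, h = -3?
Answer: -648/91 ≈ -7.1209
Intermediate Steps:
K = -55080 (K = -2*27540 = -55080)
I = -25 (I = (-3 - 1*(-4))*((-4 - 4)*(1 + 3)) + 7 = (-3 + 4)*(-8*4) + 7 = 1*(-32) + 7 = -32 + 7 = -25)
K/(((-60 + I)*(-91))) = -55080*(-1/(91*(-60 - 25))) = -55080/((-85*(-91))) = -55080/7735 = -55080*1/7735 = -648/91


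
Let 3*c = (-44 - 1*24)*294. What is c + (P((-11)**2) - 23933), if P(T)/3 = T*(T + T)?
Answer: 57249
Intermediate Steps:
P(T) = 6*T**2 (P(T) = 3*(T*(T + T)) = 3*(T*(2*T)) = 3*(2*T**2) = 6*T**2)
c = -6664 (c = ((-44 - 1*24)*294)/3 = ((-44 - 24)*294)/3 = (-68*294)/3 = (1/3)*(-19992) = -6664)
c + (P((-11)**2) - 23933) = -6664 + (6*((-11)**2)**2 - 23933) = -6664 + (6*121**2 - 23933) = -6664 + (6*14641 - 23933) = -6664 + (87846 - 23933) = -6664 + 63913 = 57249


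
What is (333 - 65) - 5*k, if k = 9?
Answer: 223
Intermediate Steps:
(333 - 65) - 5*k = (333 - 65) - 5*9 = 268 - 45 = 223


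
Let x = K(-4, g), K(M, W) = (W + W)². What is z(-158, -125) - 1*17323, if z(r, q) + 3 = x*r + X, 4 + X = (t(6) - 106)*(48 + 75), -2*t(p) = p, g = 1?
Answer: -31369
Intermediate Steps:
t(p) = -p/2
K(M, W) = 4*W² (K(M, W) = (2*W)² = 4*W²)
X = -13411 (X = -4 + (-½*6 - 106)*(48 + 75) = -4 + (-3 - 106)*123 = -4 - 109*123 = -4 - 13407 = -13411)
x = 4 (x = 4*1² = 4*1 = 4)
z(r, q) = -13414 + 4*r (z(r, q) = -3 + (4*r - 13411) = -3 + (-13411 + 4*r) = -13414 + 4*r)
z(-158, -125) - 1*17323 = (-13414 + 4*(-158)) - 1*17323 = (-13414 - 632) - 17323 = -14046 - 17323 = -31369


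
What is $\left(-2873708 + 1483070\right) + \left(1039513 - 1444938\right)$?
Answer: $-1796063$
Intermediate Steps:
$\left(-2873708 + 1483070\right) + \left(1039513 - 1444938\right) = -1390638 + \left(1039513 - 1444938\right) = -1390638 - 405425 = -1796063$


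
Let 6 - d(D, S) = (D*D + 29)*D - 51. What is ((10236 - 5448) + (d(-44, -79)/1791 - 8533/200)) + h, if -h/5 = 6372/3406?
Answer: 324276132899/67779400 ≈ 4784.3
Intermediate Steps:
d(D, S) = 57 - D*(29 + D²) (d(D, S) = 6 - ((D*D + 29)*D - 51) = 6 - ((D² + 29)*D - 51) = 6 - ((29 + D²)*D - 51) = 6 - (D*(29 + D²) - 51) = 6 - (-51 + D*(29 + D²)) = 6 + (51 - D*(29 + D²)) = 57 - D*(29 + D²))
h = -15930/1703 (h = -31860/3406 = -5*3186/1703 = -15930/1703 ≈ -9.3541)
((10236 - 5448) + (d(-44, -79)/1791 - 8533/200)) + h = ((10236 - 5448) + ((57 - 1*(-44)³ - 29*(-44))/1791 - 8533/200)) - 15930/1703 = (4788 + ((57 - 1*(-85184) + 1276)*(1/1791) - 8533*1/200)) - 15930/1703 = (4788 + ((57 + 85184 + 1276)*(1/1791) - 8533/200)) - 15930/1703 = (4788 + (86517*(1/1791) - 8533/200)) - 15930/1703 = (4788 + (9613/199 - 8533/200)) - 15930/1703 = (4788 + 224533/39800) - 15930/1703 = 190786933/39800 - 15930/1703 = 324276132899/67779400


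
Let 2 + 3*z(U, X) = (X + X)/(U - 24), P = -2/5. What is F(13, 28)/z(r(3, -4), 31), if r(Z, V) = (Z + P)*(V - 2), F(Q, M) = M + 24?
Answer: -15444/353 ≈ -43.751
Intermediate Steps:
F(Q, M) = 24 + M
P = -⅖ (P = -2*⅕ = -⅖ ≈ -0.40000)
r(Z, V) = (-2 + V)*(-⅖ + Z) (r(Z, V) = (Z - ⅖)*(V - 2) = (-⅖ + Z)*(-2 + V) = (-2 + V)*(-⅖ + Z))
z(U, X) = -⅔ + 2*X/(3*(-24 + U)) (z(U, X) = -⅔ + ((X + X)/(U - 24))/3 = -⅔ + ((2*X)/(-24 + U))/3 = -⅔ + (2*X/(-24 + U))/3 = -⅔ + 2*X/(3*(-24 + U)))
F(13, 28)/z(r(3, -4), 31) = (24 + 28)/((2*(24 + 31 - (⅘ - 2*3 - ⅖*(-4) - 4*3))/(3*(-24 + (⅘ - 2*3 - ⅖*(-4) - 4*3))))) = 52/((2*(24 + 31 - (⅘ - 6 + 8/5 - 12))/(3*(-24 + (⅘ - 6 + 8/5 - 12))))) = 52/((2*(24 + 31 - 1*(-78/5))/(3*(-24 - 78/5)))) = 52/((2*(24 + 31 + 78/5)/(3*(-198/5)))) = 52/(((⅔)*(-5/198)*(353/5))) = 52/(-353/297) = 52*(-297/353) = -15444/353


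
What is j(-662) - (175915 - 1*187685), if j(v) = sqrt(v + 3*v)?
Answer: 11770 + 2*I*sqrt(662) ≈ 11770.0 + 51.459*I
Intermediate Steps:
j(v) = 2*sqrt(v) (j(v) = sqrt(4*v) = 2*sqrt(v))
j(-662) - (175915 - 1*187685) = 2*sqrt(-662) - (175915 - 1*187685) = 2*(I*sqrt(662)) - (175915 - 187685) = 2*I*sqrt(662) - 1*(-11770) = 2*I*sqrt(662) + 11770 = 11770 + 2*I*sqrt(662)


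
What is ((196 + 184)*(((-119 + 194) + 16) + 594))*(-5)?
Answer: -1301500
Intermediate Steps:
((196 + 184)*(((-119 + 194) + 16) + 594))*(-5) = (380*((75 + 16) + 594))*(-5) = (380*(91 + 594))*(-5) = (380*685)*(-5) = 260300*(-5) = -1301500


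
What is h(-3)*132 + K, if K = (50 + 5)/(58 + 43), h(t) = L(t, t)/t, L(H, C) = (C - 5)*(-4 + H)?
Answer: -248809/101 ≈ -2463.5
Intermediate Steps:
L(H, C) = (-5 + C)*(-4 + H)
h(t) = (20 + t² - 9*t)/t (h(t) = (20 - 5*t - 4*t + t*t)/t = (20 - 5*t - 4*t + t²)/t = (20 + t² - 9*t)/t)
K = 55/101 ≈ 0.54455
h(-3)*132 + K = (-9 - 3 + 20/(-3))*132 + 55/101 = (-9 - 3 + 20*(-⅓))*132 + 55/101 = (-9 - 3 - 20/3)*132 + 55/101 = -56/3*132 + 55/101 = -2464 + 55/101 = -248809/101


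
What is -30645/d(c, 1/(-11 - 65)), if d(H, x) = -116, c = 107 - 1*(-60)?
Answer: 30645/116 ≈ 264.18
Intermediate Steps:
c = 167 (c = 107 + 60 = 167)
-30645/d(c, 1/(-11 - 65)) = -30645/(-116) = -30645*(-1/116) = 30645/116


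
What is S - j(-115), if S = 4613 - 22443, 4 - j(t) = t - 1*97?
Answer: -18046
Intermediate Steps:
j(t) = 101 - t (j(t) = 4 - (t - 1*97) = 4 - (t - 97) = 4 - (-97 + t) = 4 + (97 - t) = 101 - t)
S = -17830
S - j(-115) = -17830 - (101 - 1*(-115)) = -17830 - (101 + 115) = -17830 - 1*216 = -17830 - 216 = -18046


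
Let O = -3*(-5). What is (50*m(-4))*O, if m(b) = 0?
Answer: 0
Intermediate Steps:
O = 15
(50*m(-4))*O = (50*0)*15 = 0*15 = 0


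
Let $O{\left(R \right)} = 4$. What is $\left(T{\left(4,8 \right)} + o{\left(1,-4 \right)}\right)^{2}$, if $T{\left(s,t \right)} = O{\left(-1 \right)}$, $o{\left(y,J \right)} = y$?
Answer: $25$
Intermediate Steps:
$T{\left(s,t \right)} = 4$
$\left(T{\left(4,8 \right)} + o{\left(1,-4 \right)}\right)^{2} = \left(4 + 1\right)^{2} = 5^{2} = 25$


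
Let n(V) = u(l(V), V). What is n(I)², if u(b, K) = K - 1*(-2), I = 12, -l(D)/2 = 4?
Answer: 196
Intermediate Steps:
l(D) = -8 (l(D) = -2*4 = -8)
u(b, K) = 2 + K (u(b, K) = K + 2 = 2 + K)
n(V) = 2 + V
n(I)² = (2 + 12)² = 14² = 196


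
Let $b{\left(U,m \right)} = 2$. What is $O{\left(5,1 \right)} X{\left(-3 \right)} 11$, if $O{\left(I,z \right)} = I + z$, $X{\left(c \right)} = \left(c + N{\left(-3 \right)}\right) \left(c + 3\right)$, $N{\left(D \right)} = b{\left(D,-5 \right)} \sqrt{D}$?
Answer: $0$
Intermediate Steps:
$N{\left(D \right)} = 2 \sqrt{D}$
$X{\left(c \right)} = \left(3 + c\right) \left(c + 2 i \sqrt{3}\right)$ ($X{\left(c \right)} = \left(c + 2 \sqrt{-3}\right) \left(c + 3\right) = \left(c + 2 i \sqrt{3}\right) \left(3 + c\right) = \left(3 + c\right) \left(c + 2 i \sqrt{3}\right)$)
$O{\left(5,1 \right)} X{\left(-3 \right)} 11 = \left(5 + 1\right) \left(\left(-3\right)^{2} + 3 \left(-3\right) + 6 i \sqrt{3} + 2 i \left(-3\right) \sqrt{3}\right) 11 = 6 \left(9 - 9 + 6 i \sqrt{3} - 6 i \sqrt{3}\right) 11 = 6 \cdot 0 \cdot 11 = 0 \cdot 11 = 0$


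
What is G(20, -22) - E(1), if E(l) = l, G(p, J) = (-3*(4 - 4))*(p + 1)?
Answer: -1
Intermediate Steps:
G(p, J) = 0 (G(p, J) = (-3*0)*(1 + p) = 0*(1 + p) = 0)
G(20, -22) - E(1) = 0 - 1*1 = 0 - 1 = -1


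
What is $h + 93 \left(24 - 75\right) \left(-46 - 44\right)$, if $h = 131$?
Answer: $427001$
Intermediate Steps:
$h + 93 \left(24 - 75\right) \left(-46 - 44\right) = 131 + 93 \left(24 - 75\right) \left(-46 - 44\right) = 131 + 93 \left(\left(-51\right) \left(-90\right)\right) = 131 + 93 \cdot 4590 = 131 + 426870 = 427001$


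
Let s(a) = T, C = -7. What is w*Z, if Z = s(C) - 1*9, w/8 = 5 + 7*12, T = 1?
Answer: -5696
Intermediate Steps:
s(a) = 1
w = 712 (w = 8*(5 + 7*12) = 8*(5 + 84) = 8*89 = 712)
Z = -8 (Z = 1 - 1*9 = 1 - 9 = -8)
w*Z = 712*(-8) = -5696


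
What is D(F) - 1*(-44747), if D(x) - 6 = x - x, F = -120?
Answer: 44753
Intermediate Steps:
D(x) = 6 (D(x) = 6 + (x - x) = 6 + 0 = 6)
D(F) - 1*(-44747) = 6 - 1*(-44747) = 6 + 44747 = 44753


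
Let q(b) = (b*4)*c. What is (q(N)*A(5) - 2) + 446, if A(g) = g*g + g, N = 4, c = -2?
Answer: -516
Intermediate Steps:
A(g) = g + g² (A(g) = g² + g = g + g²)
q(b) = -8*b (q(b) = (b*4)*(-2) = (4*b)*(-2) = -8*b)
(q(N)*A(5) - 2) + 446 = ((-8*4)*(5*(1 + 5)) - 2) + 446 = (-160*6 - 2) + 446 = (-32*30 - 2) + 446 = (-960 - 2) + 446 = -962 + 446 = -516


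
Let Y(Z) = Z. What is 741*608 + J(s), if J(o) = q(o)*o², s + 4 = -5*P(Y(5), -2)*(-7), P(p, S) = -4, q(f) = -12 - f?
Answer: 3187680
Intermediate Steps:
s = -144 (s = -4 - 5*(-4)*(-7) = -4 + 20*(-7) = -4 - 140 = -144)
J(o) = o²*(-12 - o) (J(o) = (-12 - o)*o² = o²*(-12 - o))
741*608 + J(s) = 741*608 + (-144)²*(-12 - 1*(-144)) = 450528 + 20736*(-12 + 144) = 450528 + 20736*132 = 450528 + 2737152 = 3187680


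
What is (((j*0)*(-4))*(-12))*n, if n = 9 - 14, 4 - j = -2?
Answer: 0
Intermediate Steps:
j = 6 (j = 4 - 1*(-2) = 4 + 2 = 6)
n = -5
(((j*0)*(-4))*(-12))*n = (((6*0)*(-4))*(-12))*(-5) = ((0*(-4))*(-12))*(-5) = (0*(-12))*(-5) = 0*(-5) = 0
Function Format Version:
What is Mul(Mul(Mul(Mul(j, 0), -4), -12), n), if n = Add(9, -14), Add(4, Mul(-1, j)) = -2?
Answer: 0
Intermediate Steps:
j = 6 (j = Add(4, Mul(-1, -2)) = Add(4, 2) = 6)
n = -5
Mul(Mul(Mul(Mul(j, 0), -4), -12), n) = Mul(Mul(Mul(Mul(6, 0), -4), -12), -5) = Mul(Mul(Mul(0, -4), -12), -5) = Mul(Mul(0, -12), -5) = Mul(0, -5) = 0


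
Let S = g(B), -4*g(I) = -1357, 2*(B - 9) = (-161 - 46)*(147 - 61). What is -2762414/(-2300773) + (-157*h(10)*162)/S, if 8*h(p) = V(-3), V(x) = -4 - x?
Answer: 33007526039/3122148961 ≈ 10.572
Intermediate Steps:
B = -8892 (B = 9 + ((-161 - 46)*(147 - 61))/2 = 9 + (-207*86)/2 = 9 + (½)*(-17802) = 9 - 8901 = -8892)
h(p) = -⅛ (h(p) = (-4 - 1*(-3))/8 = (-4 + 3)/8 = (⅛)*(-1) = -⅛)
g(I) = 1357/4 (g(I) = -¼*(-1357) = 1357/4)
S = 1357/4 ≈ 339.25
-2762414/(-2300773) + (-157*h(10)*162)/S = -2762414/(-2300773) + (-157*(-⅛)*162)/(1357/4) = -2762414*(-1/2300773) + ((157/8)*162)*(4/1357) = 2762414/2300773 + (12717/4)*(4/1357) = 2762414/2300773 + 12717/1357 = 33007526039/3122148961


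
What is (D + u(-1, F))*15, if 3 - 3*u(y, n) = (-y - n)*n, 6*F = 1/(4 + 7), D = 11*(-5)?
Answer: -3528685/4356 ≈ -810.07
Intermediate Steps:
D = -55
F = 1/66 (F = 1/(6*(4 + 7)) = (⅙)/11 = (⅙)*(1/11) = 1/66 ≈ 0.015152)
u(y, n) = 1 - n*(-n - y)/3 (u(y, n) = 1 - (-y - n)*n/3 = 1 - (-n - y)*n/3 = 1 - n*(-n - y)/3)
(D + u(-1, F))*15 = (-55 + (1 + (1/66)²/3 + (⅓)*(1/66)*(-1)))*15 = (-55 + (1 + (⅓)*(1/4356) - 1/198))*15 = (-55 + (1 + 1/13068 - 1/198))*15 = (-55 + 13003/13068)*15 = -705737/13068*15 = -3528685/4356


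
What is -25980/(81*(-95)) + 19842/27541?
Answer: 57879958/14128533 ≈ 4.0967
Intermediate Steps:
-25980/(81*(-95)) + 19842/27541 = -25980/(-7695) + 19842*(1/27541) = -25980*(-1/7695) + 19842/27541 = 1732/513 + 19842/27541 = 57879958/14128533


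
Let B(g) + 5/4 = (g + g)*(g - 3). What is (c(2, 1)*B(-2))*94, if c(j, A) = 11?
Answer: 38775/2 ≈ 19388.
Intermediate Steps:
B(g) = -5/4 + 2*g*(-3 + g) (B(g) = -5/4 + (g + g)*(g - 3) = -5/4 + (2*g)*(-3 + g) = -5/4 + 2*g*(-3 + g))
(c(2, 1)*B(-2))*94 = (11*(-5/4 - 6*(-2) + 2*(-2)²))*94 = (11*(-5/4 + 12 + 2*4))*94 = (11*(-5/4 + 12 + 8))*94 = (11*(75/4))*94 = (825/4)*94 = 38775/2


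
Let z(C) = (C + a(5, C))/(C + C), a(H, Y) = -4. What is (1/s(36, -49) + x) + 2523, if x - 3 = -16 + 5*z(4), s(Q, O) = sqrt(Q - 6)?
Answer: 2510 + sqrt(30)/30 ≈ 2510.2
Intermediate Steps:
s(Q, O) = sqrt(-6 + Q)
z(C) = (-4 + C)/(2*C) (z(C) = (C - 4)/(C + C) = (-4 + C)/((2*C)) = (-4 + C)*(1/(2*C)) = (-4 + C)/(2*C))
x = -13 (x = 3 + (-16 + 5*((1/2)*(-4 + 4)/4)) = 3 + (-16 + 5*((1/2)*(1/4)*0)) = 3 + (-16 + 5*0) = 3 + (-16 + 0) = 3 - 16 = -13)
(1/s(36, -49) + x) + 2523 = (1/(sqrt(-6 + 36)) - 13) + 2523 = (1/(sqrt(30)) - 13) + 2523 = (sqrt(30)/30 - 13) + 2523 = (-13 + sqrt(30)/30) + 2523 = 2510 + sqrt(30)/30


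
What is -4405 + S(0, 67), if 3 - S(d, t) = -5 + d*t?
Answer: -4397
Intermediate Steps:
S(d, t) = 8 - d*t (S(d, t) = 3 - (-5 + d*t) = 3 + (5 - d*t) = 8 - d*t)
-4405 + S(0, 67) = -4405 + (8 - 1*0*67) = -4405 + (8 + 0) = -4405 + 8 = -4397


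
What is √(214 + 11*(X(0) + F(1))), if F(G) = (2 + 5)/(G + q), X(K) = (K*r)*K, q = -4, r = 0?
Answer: √1695/3 ≈ 13.723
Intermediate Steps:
X(K) = 0 (X(K) = (K*0)*K = 0*K = 0)
F(G) = 7/(-4 + G) (F(G) = (2 + 5)/(G - 4) = 7/(-4 + G))
√(214 + 11*(X(0) + F(1))) = √(214 + 11*(0 + 7/(-4 + 1))) = √(214 + 11*(0 + 7/(-3))) = √(214 + 11*(0 + 7*(-⅓))) = √(214 + 11*(0 - 7/3)) = √(214 + 11*(-7/3)) = √(214 - 77/3) = √(565/3) = √1695/3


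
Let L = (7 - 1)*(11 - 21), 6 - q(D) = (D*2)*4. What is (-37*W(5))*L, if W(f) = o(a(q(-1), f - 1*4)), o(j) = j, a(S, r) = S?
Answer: 31080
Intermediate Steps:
q(D) = 6 - 8*D (q(D) = 6 - D*2*4 = 6 - 2*D*4 = 6 - 8*D)
W(f) = 14 (W(f) = 6 - 8*(-1) = 6 + 8 = 14)
L = -60 (L = 6*(-10) = -60)
(-37*W(5))*L = -37*14*(-60) = -518*(-60) = 31080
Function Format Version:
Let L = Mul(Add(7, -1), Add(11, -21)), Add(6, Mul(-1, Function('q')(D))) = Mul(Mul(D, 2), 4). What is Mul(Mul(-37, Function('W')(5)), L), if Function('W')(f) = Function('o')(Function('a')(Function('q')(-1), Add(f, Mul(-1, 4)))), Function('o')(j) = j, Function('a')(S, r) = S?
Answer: 31080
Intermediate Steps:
Function('q')(D) = Add(6, Mul(-8, D)) (Function('q')(D) = Add(6, Mul(-1, Mul(Mul(D, 2), 4))) = Add(6, Mul(-1, Mul(Mul(2, D), 4))) = Add(6, Mul(-1, Mul(8, D))) = Add(6, Mul(-8, D)))
Function('W')(f) = 14 (Function('W')(f) = Add(6, Mul(-8, -1)) = Add(6, 8) = 14)
L = -60 (L = Mul(6, -10) = -60)
Mul(Mul(-37, Function('W')(5)), L) = Mul(Mul(-37, 14), -60) = Mul(-518, -60) = 31080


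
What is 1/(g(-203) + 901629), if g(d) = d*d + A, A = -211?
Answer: 1/942627 ≈ 1.0609e-6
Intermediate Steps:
g(d) = -211 + d² (g(d) = d*d - 211 = d² - 211 = -211 + d²)
1/(g(-203) + 901629) = 1/((-211 + (-203)²) + 901629) = 1/((-211 + 41209) + 901629) = 1/(40998 + 901629) = 1/942627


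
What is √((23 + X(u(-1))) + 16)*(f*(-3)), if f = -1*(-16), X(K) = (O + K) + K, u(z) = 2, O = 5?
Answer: -192*√3 ≈ -332.55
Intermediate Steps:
X(K) = 5 + 2*K (X(K) = (5 + K) + K = 5 + 2*K)
f = 16
√((23 + X(u(-1))) + 16)*(f*(-3)) = √((23 + (5 + 2*2)) + 16)*(16*(-3)) = √((23 + (5 + 4)) + 16)*(-48) = √((23 + 9) + 16)*(-48) = √(32 + 16)*(-48) = √48*(-48) = (4*√3)*(-48) = -192*√3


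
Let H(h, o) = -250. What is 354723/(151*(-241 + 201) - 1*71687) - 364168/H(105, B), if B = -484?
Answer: 4702834231/3238625 ≈ 1452.1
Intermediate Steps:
354723/(151*(-241 + 201) - 1*71687) - 364168/H(105, B) = 354723/(151*(-241 + 201) - 1*71687) - 364168/(-250) = 354723/(151*(-40) - 71687) - 364168*(-1/250) = 354723/(-6040 - 71687) + 182084/125 = 354723/(-77727) + 182084/125 = 354723*(-1/77727) + 182084/125 = -118241/25909 + 182084/125 = 4702834231/3238625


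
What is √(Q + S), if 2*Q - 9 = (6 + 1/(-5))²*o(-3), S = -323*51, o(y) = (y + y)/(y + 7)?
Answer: I*√1649373/10 ≈ 128.43*I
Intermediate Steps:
o(y) = 2*y/(7 + y) (o(y) = (2*y)/(7 + y) = 2*y/(7 + y))
S = -16473
Q = -2073/100 (Q = 9/2 + ((6 + 1/(-5))²*(2*(-3)/(7 - 3)))/2 = 9/2 + ((6 - ⅕)²*(2*(-3)/4))/2 = 9/2 + ((29/5)²*(2*(-3)*(¼)))/2 = 9/2 + ((841/25)*(-3/2))/2 = 9/2 + (½)*(-2523/50) = 9/2 - 2523/100 = -2073/100 ≈ -20.730)
√(Q + S) = √(-2073/100 - 16473) = √(-1649373/100) = I*√1649373/10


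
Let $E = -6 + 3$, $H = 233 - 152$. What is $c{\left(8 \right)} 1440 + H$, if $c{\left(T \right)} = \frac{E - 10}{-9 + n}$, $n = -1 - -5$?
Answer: $3825$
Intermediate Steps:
$H = 81$
$E = -3$
$n = 4$ ($n = -1 + 5 = 4$)
$c{\left(T \right)} = \frac{13}{5}$ ($c{\left(T \right)} = \frac{-3 - 10}{-9 + 4} = - \frac{13}{-5} = \left(-13\right) \left(- \frac{1}{5}\right) = \frac{13}{5}$)
$c{\left(8 \right)} 1440 + H = \frac{13}{5} \cdot 1440 + 81 = 3744 + 81 = 3825$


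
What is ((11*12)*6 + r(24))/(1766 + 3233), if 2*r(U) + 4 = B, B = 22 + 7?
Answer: 1609/9998 ≈ 0.16093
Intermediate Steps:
B = 29
r(U) = 25/2 (r(U) = -2 + (1/2)*29 = -2 + 29/2 = 25/2)
((11*12)*6 + r(24))/(1766 + 3233) = ((11*12)*6 + 25/2)/(1766 + 3233) = (132*6 + 25/2)/4999 = (792 + 25/2)*(1/4999) = (1609/2)*(1/4999) = 1609/9998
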